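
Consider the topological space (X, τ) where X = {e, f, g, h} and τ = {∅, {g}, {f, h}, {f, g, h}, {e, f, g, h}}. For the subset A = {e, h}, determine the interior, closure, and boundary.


int(A) = ∅, cl(A) = {e, f, h}, ∂A = {e, f, h}.

Closed sets in (X, τ) are complements of opens:
  closed(X, τ) = {∅, {e}, {e, g}, {e, f, h}, {e, f, g, h}}.
int(A) = ⋃ {U ∈ τ : U ⊆ A}. Opens contained in A: ∅.
Taking the union of these: int(A) = ∅.
cl(A) = ⋂ {C closed : A ⊆ C}. Closed sets containing A: {e, f, h}, {e, f, g, h}.
Intersecting these: cl(A) = {e, f, h}.
∂A = cl(A) ∖ int(A) = {e, f, h} ∖ ∅ = {e, f, h}.


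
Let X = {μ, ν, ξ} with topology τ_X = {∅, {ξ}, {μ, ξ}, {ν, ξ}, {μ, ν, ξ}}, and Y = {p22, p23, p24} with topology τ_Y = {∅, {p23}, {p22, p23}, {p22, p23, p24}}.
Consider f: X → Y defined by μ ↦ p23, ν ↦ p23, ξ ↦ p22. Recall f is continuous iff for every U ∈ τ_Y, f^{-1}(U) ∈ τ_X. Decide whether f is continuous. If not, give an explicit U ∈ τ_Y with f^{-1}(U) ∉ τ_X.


f is NOT continuous.

Compute f^{-1}(U) for each U ∈ τ_Y:
  U = ∅: f^{-1}(U) = ∅ ∈ τ_X ✓.
  U = {p23}: f^{-1}(U) = {μ, ν} ∉ τ_X ✗.
  U = {p22, p23}: f^{-1}(U) = {μ, ν, ξ} ∈ τ_X ✓.
  U = {p22, p23, p24}: f^{-1}(U) = {μ, ν, ξ} ∈ τ_X ✓.
Found U = {p23} with f^{-1}(U) = {μ, ν} not in τ_X. Therefore f is NOT continuous.


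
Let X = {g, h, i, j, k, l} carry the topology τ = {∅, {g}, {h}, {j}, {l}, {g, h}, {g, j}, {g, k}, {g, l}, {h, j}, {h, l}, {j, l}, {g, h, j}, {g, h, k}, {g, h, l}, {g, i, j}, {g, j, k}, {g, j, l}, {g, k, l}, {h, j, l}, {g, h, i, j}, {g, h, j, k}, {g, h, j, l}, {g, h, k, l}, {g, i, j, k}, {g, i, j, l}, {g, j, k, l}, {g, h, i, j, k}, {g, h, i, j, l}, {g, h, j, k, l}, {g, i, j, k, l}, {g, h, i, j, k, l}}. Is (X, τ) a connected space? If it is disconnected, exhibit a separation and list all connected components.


(X, τ) is disconnected; components = [{h}, {l}, {g, i, j, k}].

Find clopen sets (U ∈ τ with X ∖ U ∈ τ):
  U = ∅, X ∖ U = {g, h, i, j, k, l} — both open, so U is clopen.
  U = {h}, X ∖ U = {g, i, j, k, l} — both open, so U is clopen.
  U = {l}, X ∖ U = {g, h, i, j, k} — both open, so U is clopen.
  U = {h, l}, X ∖ U = {g, i, j, k} — both open, so U is clopen.
  U = {g, i, j, k}, X ∖ U = {h, l} — both open, so U is clopen.
  U = {g, h, i, j, k}, X ∖ U = {l} — both open, so U is clopen.
  U = {g, i, j, k, l}, X ∖ U = {h} — both open, so U is clopen.
  U = {g, h, i, j, k, l}, X ∖ U = ∅ — both open, so U is clopen.
Nontrivial clopen(s) exist: e.g. {h, l}. So (X, τ) is disconnected.
Compute connected components by grouping points that agree on all clopens:
  component: {h}
  component: {l}
  component: {g, i, j, k}


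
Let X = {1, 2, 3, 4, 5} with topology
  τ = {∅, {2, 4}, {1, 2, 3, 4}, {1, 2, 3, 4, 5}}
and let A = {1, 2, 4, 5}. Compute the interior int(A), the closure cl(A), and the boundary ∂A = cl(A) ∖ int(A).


int(A) = {2, 4}, cl(A) = {1, 2, 3, 4, 5}, ∂A = {1, 3, 5}.

Closed sets in (X, τ) are complements of opens:
  closed(X, τ) = {∅, {5}, {1, 3, 5}, {1, 2, 3, 4, 5}}.
int(A) = ⋃ {U ∈ τ : U ⊆ A}. Opens contained in A: ∅, {2, 4}.
Taking the union of these: int(A) = {2, 4}.
cl(A) = ⋂ {C closed : A ⊆ C}. Closed sets containing A: {1, 2, 3, 4, 5}.
Intersecting these: cl(A) = {1, 2, 3, 4, 5}.
∂A = cl(A) ∖ int(A) = {1, 2, 3, 4, 5} ∖ {2, 4} = {1, 3, 5}.


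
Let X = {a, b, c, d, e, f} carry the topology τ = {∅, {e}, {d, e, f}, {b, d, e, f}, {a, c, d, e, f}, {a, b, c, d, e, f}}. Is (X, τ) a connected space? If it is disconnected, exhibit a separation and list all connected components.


(X, τ) is connected.

Find clopen sets (U ∈ τ with X ∖ U ∈ τ):
  U = ∅, X ∖ U = {a, b, c, d, e, f} — both open, so U is clopen.
  U = {a, b, c, d, e, f}, X ∖ U = ∅ — both open, so U is clopen.
Only trivial clopens (∅ and X) exist, so (X, τ) is connected.
Compute connected components by grouping points that agree on all clopens:
  component: {a, b, c, d, e, f}


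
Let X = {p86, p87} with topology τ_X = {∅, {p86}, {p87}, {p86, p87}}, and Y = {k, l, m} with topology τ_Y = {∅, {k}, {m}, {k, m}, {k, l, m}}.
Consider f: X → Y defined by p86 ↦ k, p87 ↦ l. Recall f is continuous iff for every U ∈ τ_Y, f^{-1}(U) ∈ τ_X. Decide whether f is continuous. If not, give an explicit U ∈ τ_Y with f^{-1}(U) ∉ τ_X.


f IS continuous.

Compute f^{-1}(U) for each U ∈ τ_Y:
  U = ∅: f^{-1}(U) = ∅ ∈ τ_X ✓.
  U = {k}: f^{-1}(U) = {p86} ∈ τ_X ✓.
  U = {m}: f^{-1}(U) = ∅ ∈ τ_X ✓.
  U = {k, m}: f^{-1}(U) = {p86} ∈ τ_X ✓.
  U = {k, l, m}: f^{-1}(U) = {p86, p87} ∈ τ_X ✓.
Every preimage lies in τ_X, so f IS continuous.


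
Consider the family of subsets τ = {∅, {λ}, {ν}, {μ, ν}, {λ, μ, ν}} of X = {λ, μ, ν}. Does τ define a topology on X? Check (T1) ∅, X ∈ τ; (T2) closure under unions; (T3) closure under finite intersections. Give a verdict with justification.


τ is NOT a topology on X.

Axiom (T1): ∅ ∈ τ? Yes; X ∈ τ? Yes.
Axiom (T2/T3): check pairwise unions and intersections of members of τ.
Counterexample for (T2): {λ} ∪ {ν} = {λ, ν} ∉ τ. Therefore τ is NOT a topology.


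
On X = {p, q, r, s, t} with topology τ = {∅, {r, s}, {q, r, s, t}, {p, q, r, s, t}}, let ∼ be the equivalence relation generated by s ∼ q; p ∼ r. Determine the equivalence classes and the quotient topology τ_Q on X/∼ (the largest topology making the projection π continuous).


X/∼ = {[p=r], [q=s], [t]}; |τ_Q| = 2.

Equivalence classes: [p=r], [q=s], [t].
Quotient map π: X → X/∼ sends p ↦ [p=r], q ↦ [q=s], r ↦ [p=r], s ↦ [q=s], t ↦ [t].
For each subset V ⊆ X/∼, compute π^{-1}(V) ⊆ X and check whether π^{-1}(V) ∈ τ. V is open in τ_Q iff π^{-1}(V) ∈ τ.
  V = {}: π^{-1}(V) = ∅ ∈ τ ✓.
  V = {[p=r]}: π^{-1}(V) = {p, r} ∉ τ ✗.
  V = {[q=s]}: π^{-1}(V) = {q, s} ∉ τ ✗.
  V = {[p=r], [q=s]}: π^{-1}(V) = {p, q, r, s} ∉ τ ✗.
  V = {[t]}: π^{-1}(V) = {t} ∉ τ ✗.
  V = {[p=r], [t]}: π^{-1}(V) = {p, r, t} ∉ τ ✗.
  V = {[q=s], [t]}: π^{-1}(V) = {q, s, t} ∉ τ ✗.
  V = {[p=r], [q=s], [t]}: π^{-1}(V) = {p, q, r, s, t} ∈ τ ✓.
Open sets in the quotient: τ_Q = {{}, {[p=r], [q=s], [t]}} (2 elements).


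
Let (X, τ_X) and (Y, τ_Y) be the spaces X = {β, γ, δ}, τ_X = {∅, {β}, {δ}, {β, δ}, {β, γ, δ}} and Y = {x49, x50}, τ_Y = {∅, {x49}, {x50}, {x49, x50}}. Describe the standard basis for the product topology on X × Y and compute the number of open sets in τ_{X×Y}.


Basis B = {∅ × ∅, {β} × {x49}, {β} × {x50}, {δ} × {x49}, {δ} × {x50}, {β} × {x49, x50}, {β, δ} × {x49}, {β, δ} × {x50}, {δ} × {x49, x50}, {β, γ, δ} × {x49}, {β, γ, δ} × {x50}, {β, δ} × {x49, x50}, {β, γ, δ} × {x49, x50}}; |τ_{X×Y}| = 25.

Enumerate products U × V with U ∈ τ_X, V ∈ τ_Y (deduplicated):
  ∅ × ∅ = {} (∅)
  {β} × {x49} = {(β,x49)}
  {β} × {x50} = {(β,x50)}
  {δ} × {x49} = {(δ,x49)}
  {δ} × {x50} = {(δ,x50)}
  {β} × {x49, x50} = {(β,x49), (β,x50)}
  {β, δ} × {x49} = {(β,x49), (δ,x49)}
  {β, δ} × {x50} = {(β,x50), (δ,x50)}
  {δ} × {x49, x50} = {(δ,x49), (δ,x50)}
  {β, γ, δ} × {x49} = {(β,x49), (γ,x49), (δ,x49)}
  {β, γ, δ} × {x50} = {(β,x50), (γ,x50), (δ,x50)}
  {β, δ} × {x49, x50} = {(β,x49), (β,x50), (δ,x49), (δ,x50)}
  {β, γ, δ} × {x49, x50} = {(β,x49), (β,x50), (γ,x49), (γ,x50), (δ,x49), (δ,x50)}
These 13 distinct sets form the basis B.
Close under arbitrary unions to get τ_{X×Y}; counting gives |τ_{X×Y}| = 25.


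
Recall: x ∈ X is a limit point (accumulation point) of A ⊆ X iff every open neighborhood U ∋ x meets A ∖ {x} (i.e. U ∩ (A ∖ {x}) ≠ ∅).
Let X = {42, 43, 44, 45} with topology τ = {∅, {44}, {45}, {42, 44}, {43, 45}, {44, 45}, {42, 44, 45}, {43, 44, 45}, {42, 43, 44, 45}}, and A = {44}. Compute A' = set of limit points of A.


A' = {42}

For each x ∈ X, list the open sets U ∈ τ with x ∈ U, then check whether U ∩ (A ∖ {x}) ≠ ∅ for every such U.
  x = 42: opens ∋ x are {42, 44}, {42, 44, 45}, {42, 43, 44, 45}; each meets A ∖ {42}, so x IS a limit point.
  x = 43: open {43, 45} ∋ x has {43, 45} ∩ (A ∖ {43}) = ∅, so x is NOT a limit point.
  x = 44: open {44} ∋ x has {44} ∩ (A ∖ {44}) = ∅, so x is NOT a limit point.
  x = 45: open {45} ∋ x has {45} ∩ (A ∖ {45}) = ∅, so x is NOT a limit point.
Collecting: A' = {42}.


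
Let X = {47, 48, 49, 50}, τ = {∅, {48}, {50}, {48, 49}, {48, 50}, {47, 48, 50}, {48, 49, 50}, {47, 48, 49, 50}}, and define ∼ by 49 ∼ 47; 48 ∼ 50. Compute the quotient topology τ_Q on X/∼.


X/∼ = {[47=49], [48=50]}; |τ_Q| = 3.

Equivalence classes: [47=49], [48=50].
Quotient map π: X → X/∼ sends 47 ↦ [47=49], 48 ↦ [48=50], 49 ↦ [47=49], 50 ↦ [48=50].
For each subset V ⊆ X/∼, compute π^{-1}(V) ⊆ X and check whether π^{-1}(V) ∈ τ. V is open in τ_Q iff π^{-1}(V) ∈ τ.
  V = {}: π^{-1}(V) = ∅ ∈ τ ✓.
  V = {[47=49]}: π^{-1}(V) = {47, 49} ∉ τ ✗.
  V = {[48=50]}: π^{-1}(V) = {48, 50} ∈ τ ✓.
  V = {[47=49], [48=50]}: π^{-1}(V) = {47, 48, 49, 50} ∈ τ ✓.
Open sets in the quotient: τ_Q = {{}, {[48=50]}, {[47=49], [48=50]}} (3 elements).


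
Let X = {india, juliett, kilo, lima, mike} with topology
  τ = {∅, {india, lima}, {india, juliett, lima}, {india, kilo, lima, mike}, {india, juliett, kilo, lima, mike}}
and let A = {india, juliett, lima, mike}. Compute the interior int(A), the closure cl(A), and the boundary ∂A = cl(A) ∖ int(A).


int(A) = {india, juliett, lima}, cl(A) = {india, juliett, kilo, lima, mike}, ∂A = {kilo, mike}.

Closed sets in (X, τ) are complements of opens:
  closed(X, τ) = {∅, {juliett}, {kilo, mike}, {juliett, kilo, mike}, {india, juliett, kilo, lima, mike}}.
int(A) = ⋃ {U ∈ τ : U ⊆ A}. Opens contained in A: ∅, {india, lima}, {india, juliett, lima}.
Taking the union of these: int(A) = {india, juliett, lima}.
cl(A) = ⋂ {C closed : A ⊆ C}. Closed sets containing A: {india, juliett, kilo, lima, mike}.
Intersecting these: cl(A) = {india, juliett, kilo, lima, mike}.
∂A = cl(A) ∖ int(A) = {india, juliett, kilo, lima, mike} ∖ {india, juliett, lima} = {kilo, mike}.


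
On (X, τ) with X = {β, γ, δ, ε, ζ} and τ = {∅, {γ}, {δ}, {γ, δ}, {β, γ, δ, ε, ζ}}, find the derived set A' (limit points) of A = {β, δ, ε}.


A' = {β, ε, ζ}

For each x ∈ X, list the open sets U ∈ τ with x ∈ U, then check whether U ∩ (A ∖ {x}) ≠ ∅ for every such U.
  x = β: opens ∋ x are {β, γ, δ, ε, ζ}; each meets A ∖ {β}, so x IS a limit point.
  x = γ: open {γ} ∋ x has {γ} ∩ (A ∖ {γ}) = ∅, so x is NOT a limit point.
  x = δ: open {δ} ∋ x has {δ} ∩ (A ∖ {δ}) = ∅, so x is NOT a limit point.
  x = ε: opens ∋ x are {β, γ, δ, ε, ζ}; each meets A ∖ {ε}, so x IS a limit point.
  x = ζ: opens ∋ x are {β, γ, δ, ε, ζ}; each meets A ∖ {ζ}, so x IS a limit point.
Collecting: A' = {β, ε, ζ}.


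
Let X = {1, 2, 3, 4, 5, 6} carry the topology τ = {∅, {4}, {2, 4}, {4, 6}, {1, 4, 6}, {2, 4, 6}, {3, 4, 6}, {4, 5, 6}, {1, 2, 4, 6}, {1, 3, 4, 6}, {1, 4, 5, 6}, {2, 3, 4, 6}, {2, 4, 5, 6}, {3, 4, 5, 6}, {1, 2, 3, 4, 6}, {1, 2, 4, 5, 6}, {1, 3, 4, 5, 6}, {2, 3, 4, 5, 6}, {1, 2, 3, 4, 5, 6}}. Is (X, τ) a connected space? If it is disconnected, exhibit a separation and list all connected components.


(X, τ) is connected.

Find clopen sets (U ∈ τ with X ∖ U ∈ τ):
  U = ∅, X ∖ U = {1, 2, 3, 4, 5, 6} — both open, so U is clopen.
  U = {1, 2, 3, 4, 5, 6}, X ∖ U = ∅ — both open, so U is clopen.
Only trivial clopens (∅ and X) exist, so (X, τ) is connected.
Compute connected components by grouping points that agree on all clopens:
  component: {1, 2, 3, 4, 5, 6}


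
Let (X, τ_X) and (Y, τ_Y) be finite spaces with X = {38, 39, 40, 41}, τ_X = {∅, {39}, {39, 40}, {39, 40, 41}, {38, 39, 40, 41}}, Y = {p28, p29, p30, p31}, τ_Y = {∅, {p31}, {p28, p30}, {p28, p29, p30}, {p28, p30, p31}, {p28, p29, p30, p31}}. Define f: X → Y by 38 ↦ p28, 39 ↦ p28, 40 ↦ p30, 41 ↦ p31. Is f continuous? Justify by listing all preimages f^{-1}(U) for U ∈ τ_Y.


f is NOT continuous.

Compute f^{-1}(U) for each U ∈ τ_Y:
  U = ∅: f^{-1}(U) = ∅ ∈ τ_X ✓.
  U = {p31}: f^{-1}(U) = {41} ∉ τ_X ✗.
  U = {p28, p30}: f^{-1}(U) = {38, 39, 40} ∉ τ_X ✗.
  U = {p28, p29, p30}: f^{-1}(U) = {38, 39, 40} ∉ τ_X ✗.
  U = {p28, p30, p31}: f^{-1}(U) = {38, 39, 40, 41} ∈ τ_X ✓.
  U = {p28, p29, p30, p31}: f^{-1}(U) = {38, 39, 40, 41} ∈ τ_X ✓.
Found U = {p31} with f^{-1}(U) = {41} not in τ_X. Therefore f is NOT continuous.


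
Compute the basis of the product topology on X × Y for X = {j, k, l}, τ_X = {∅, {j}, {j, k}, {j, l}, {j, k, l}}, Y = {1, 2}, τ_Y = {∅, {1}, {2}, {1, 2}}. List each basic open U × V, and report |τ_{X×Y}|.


Basis B = {∅ × ∅, {j} × {1}, {j} × {2}, {j} × {1, 2}, {j, k} × {1}, {j, l} × {1}, {j, k} × {2}, {j, l} × {2}, {j, k, l} × {1}, {j, k, l} × {2}, {j, k} × {1, 2}, {j, l} × {1, 2}, {j, k, l} × {1, 2}}; |τ_{X×Y}| = 25.

Enumerate products U × V with U ∈ τ_X, V ∈ τ_Y (deduplicated):
  ∅ × ∅ = {} (∅)
  {j} × {1} = {(j,1)}
  {j} × {2} = {(j,2)}
  {j} × {1, 2} = {(j,1), (j,2)}
  {j, k} × {1} = {(j,1), (k,1)}
  {j, l} × {1} = {(j,1), (l,1)}
  {j, k} × {2} = {(j,2), (k,2)}
  {j, l} × {2} = {(j,2), (l,2)}
  {j, k, l} × {1} = {(j,1), (k,1), (l,1)}
  {j, k, l} × {2} = {(j,2), (k,2), (l,2)}
  {j, k} × {1, 2} = {(j,1), (j,2), (k,1), (k,2)}
  {j, l} × {1, 2} = {(j,1), (j,2), (l,1), (l,2)}
  {j, k, l} × {1, 2} = {(j,1), (j,2), (k,1), (k,2), (l,1), (l,2)}
These 13 distinct sets form the basis B.
Close under arbitrary unions to get τ_{X×Y}; counting gives |τ_{X×Y}| = 25.


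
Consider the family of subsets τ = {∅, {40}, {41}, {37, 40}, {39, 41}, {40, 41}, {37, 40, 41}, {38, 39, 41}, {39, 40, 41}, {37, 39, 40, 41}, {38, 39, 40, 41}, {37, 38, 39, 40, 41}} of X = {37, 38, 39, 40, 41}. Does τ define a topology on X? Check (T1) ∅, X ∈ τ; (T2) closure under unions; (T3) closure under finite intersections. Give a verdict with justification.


τ IS a topology on X.

Axiom (T1): ∅ ∈ τ? Yes; X ∈ τ? Yes.
Axiom (T2/T3): check pairwise unions and intersections of members of τ.
All pairwise intersections and unions checked — each lies in τ. Therefore τ satisfies (T1), (T2), (T3): it IS a topology on X.


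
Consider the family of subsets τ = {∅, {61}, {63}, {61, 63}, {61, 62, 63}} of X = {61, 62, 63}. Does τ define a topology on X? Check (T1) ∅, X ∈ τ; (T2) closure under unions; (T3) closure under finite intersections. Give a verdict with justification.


τ IS a topology on X.

Axiom (T1): ∅ ∈ τ? Yes; X ∈ τ? Yes.
Axiom (T2/T3): check pairwise unions and intersections of members of τ.
All pairwise intersections and unions checked — each lies in τ. Therefore τ satisfies (T1), (T2), (T3): it IS a topology on X.


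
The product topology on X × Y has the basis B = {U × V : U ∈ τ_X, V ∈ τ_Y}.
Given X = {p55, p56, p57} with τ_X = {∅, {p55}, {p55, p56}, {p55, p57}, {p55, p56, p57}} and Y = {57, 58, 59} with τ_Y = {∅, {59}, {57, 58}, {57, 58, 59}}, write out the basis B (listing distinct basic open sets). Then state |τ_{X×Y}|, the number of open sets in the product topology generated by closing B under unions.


Basis B = {∅ × ∅, {p55} × {59}, {p55} × {57, 58}, {p55, p56} × {59}, {p55, p57} × {59}, {p55} × {57, 58, 59}, {p55, p56, p57} × {59}, {p55, p56} × {57, 58}, {p55, p57} × {57, 58}, {p55, p56} × {57, 58, 59}, {p55, p57} × {57, 58, 59}, {p55, p56, p57} × {57, 58}, {p55, p56, p57} × {57, 58, 59}}; |τ_{X×Y}| = 25.

Enumerate products U × V with U ∈ τ_X, V ∈ τ_Y (deduplicated):
  ∅ × ∅ = {} (∅)
  {p55} × {59} = {(p55,59)}
  {p55} × {57, 58} = {(p55,57), (p55,58)}
  {p55, p56} × {59} = {(p55,59), (p56,59)}
  {p55, p57} × {59} = {(p55,59), (p57,59)}
  {p55} × {57, 58, 59} = {(p55,57), (p55,58), (p55,59)}
  {p55, p56, p57} × {59} = {(p55,59), (p56,59), (p57,59)}
  {p55, p56} × {57, 58} = {(p55,57), (p55,58), (p56,57), (p56,58)}
  {p55, p57} × {57, 58} = {(p55,57), (p55,58), (p57,57), (p57,58)}
  {p55, p56} × {57, 58, 59} = {(p55,57), (p55,58), (p55,59), (p56,57), (p56,58), (p56,59)}
  {p55, p57} × {57, 58, 59} = {(p55,57), (p55,58), (p55,59), (p57,57), (p57,58), (p57,59)}
  {p55, p56, p57} × {57, 58} = {(p55,57), (p55,58), (p56,57), (p56,58), (p57,57), (p57,58)}
  {p55, p56, p57} × {57, 58, 59} = {(p55,57), (p55,58), (p55,59), (p56,57), (p56,58), (p56,59), (p57,57), (p57,58), (p57,59)}
These 13 distinct sets form the basis B.
Close under arbitrary unions to get τ_{X×Y}; counting gives |τ_{X×Y}| = 25.


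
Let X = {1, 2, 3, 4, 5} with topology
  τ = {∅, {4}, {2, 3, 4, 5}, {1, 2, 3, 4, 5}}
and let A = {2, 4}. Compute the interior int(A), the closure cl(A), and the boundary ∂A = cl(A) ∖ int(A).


int(A) = {4}, cl(A) = {1, 2, 3, 4, 5}, ∂A = {1, 2, 3, 5}.

Closed sets in (X, τ) are complements of opens:
  closed(X, τ) = {∅, {1}, {1, 2, 3, 5}, {1, 2, 3, 4, 5}}.
int(A) = ⋃ {U ∈ τ : U ⊆ A}. Opens contained in A: ∅, {4}.
Taking the union of these: int(A) = {4}.
cl(A) = ⋂ {C closed : A ⊆ C}. Closed sets containing A: {1, 2, 3, 4, 5}.
Intersecting these: cl(A) = {1, 2, 3, 4, 5}.
∂A = cl(A) ∖ int(A) = {1, 2, 3, 4, 5} ∖ {4} = {1, 2, 3, 5}.


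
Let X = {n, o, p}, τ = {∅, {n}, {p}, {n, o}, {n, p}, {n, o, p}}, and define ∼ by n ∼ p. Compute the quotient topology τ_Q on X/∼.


X/∼ = {[n=p], [o]}; |τ_Q| = 3.

Equivalence classes: [n=p], [o].
Quotient map π: X → X/∼ sends n ↦ [n=p], o ↦ [o], p ↦ [n=p].
For each subset V ⊆ X/∼, compute π^{-1}(V) ⊆ X and check whether π^{-1}(V) ∈ τ. V is open in τ_Q iff π^{-1}(V) ∈ τ.
  V = {}: π^{-1}(V) = ∅ ∈ τ ✓.
  V = {[n=p]}: π^{-1}(V) = {n, p} ∈ τ ✓.
  V = {[o]}: π^{-1}(V) = {o} ∉ τ ✗.
  V = {[n=p], [o]}: π^{-1}(V) = {n, o, p} ∈ τ ✓.
Open sets in the quotient: τ_Q = {{}, {[n=p]}, {[n=p], [o]}} (3 elements).


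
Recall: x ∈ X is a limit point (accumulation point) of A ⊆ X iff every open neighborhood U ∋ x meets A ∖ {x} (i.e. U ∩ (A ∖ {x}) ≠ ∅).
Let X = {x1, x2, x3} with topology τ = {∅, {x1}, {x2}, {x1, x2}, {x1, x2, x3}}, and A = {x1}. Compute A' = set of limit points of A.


A' = {x3}

For each x ∈ X, list the open sets U ∈ τ with x ∈ U, then check whether U ∩ (A ∖ {x}) ≠ ∅ for every such U.
  x = x1: open {x1} ∋ x has {x1} ∩ (A ∖ {x1}) = ∅, so x is NOT a limit point.
  x = x2: open {x2} ∋ x has {x2} ∩ (A ∖ {x2}) = ∅, so x is NOT a limit point.
  x = x3: opens ∋ x are {x1, x2, x3}; each meets A ∖ {x3}, so x IS a limit point.
Collecting: A' = {x3}.


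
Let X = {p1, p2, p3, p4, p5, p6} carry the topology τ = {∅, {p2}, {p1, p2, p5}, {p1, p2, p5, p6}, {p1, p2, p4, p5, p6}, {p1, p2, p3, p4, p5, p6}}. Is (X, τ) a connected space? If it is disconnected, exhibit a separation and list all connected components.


(X, τ) is connected.

Find clopen sets (U ∈ τ with X ∖ U ∈ τ):
  U = ∅, X ∖ U = {p1, p2, p3, p4, p5, p6} — both open, so U is clopen.
  U = {p1, p2, p3, p4, p5, p6}, X ∖ U = ∅ — both open, so U is clopen.
Only trivial clopens (∅ and X) exist, so (X, τ) is connected.
Compute connected components by grouping points that agree on all clopens:
  component: {p1, p2, p3, p4, p5, p6}


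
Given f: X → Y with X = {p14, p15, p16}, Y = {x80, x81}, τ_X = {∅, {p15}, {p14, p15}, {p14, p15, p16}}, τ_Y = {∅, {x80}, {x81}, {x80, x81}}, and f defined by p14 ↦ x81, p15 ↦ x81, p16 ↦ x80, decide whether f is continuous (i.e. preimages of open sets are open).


f is NOT continuous.

Compute f^{-1}(U) for each U ∈ τ_Y:
  U = ∅: f^{-1}(U) = ∅ ∈ τ_X ✓.
  U = {x80}: f^{-1}(U) = {p16} ∉ τ_X ✗.
  U = {x81}: f^{-1}(U) = {p14, p15} ∈ τ_X ✓.
  U = {x80, x81}: f^{-1}(U) = {p14, p15, p16} ∈ τ_X ✓.
Found U = {x80} with f^{-1}(U) = {p16} not in τ_X. Therefore f is NOT continuous.


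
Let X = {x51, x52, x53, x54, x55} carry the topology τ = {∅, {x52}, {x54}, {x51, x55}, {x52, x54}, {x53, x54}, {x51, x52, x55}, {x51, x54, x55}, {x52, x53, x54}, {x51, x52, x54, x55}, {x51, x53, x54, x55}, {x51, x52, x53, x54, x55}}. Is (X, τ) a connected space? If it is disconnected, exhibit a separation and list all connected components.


(X, τ) is disconnected; components = [{x52}, {x51, x55}, {x53, x54}].

Find clopen sets (U ∈ τ with X ∖ U ∈ τ):
  U = ∅, X ∖ U = {x51, x52, x53, x54, x55} — both open, so U is clopen.
  U = {x52}, X ∖ U = {x51, x53, x54, x55} — both open, so U is clopen.
  U = {x51, x55}, X ∖ U = {x52, x53, x54} — both open, so U is clopen.
  U = {x53, x54}, X ∖ U = {x51, x52, x55} — both open, so U is clopen.
  U = {x51, x52, x55}, X ∖ U = {x53, x54} — both open, so U is clopen.
  U = {x52, x53, x54}, X ∖ U = {x51, x55} — both open, so U is clopen.
  U = {x51, x53, x54, x55}, X ∖ U = {x52} — both open, so U is clopen.
  U = {x51, x52, x53, x54, x55}, X ∖ U = ∅ — both open, so U is clopen.
Nontrivial clopen(s) exist: e.g. {x51, x55}. So (X, τ) is disconnected.
Compute connected components by grouping points that agree on all clopens:
  component: {x52}
  component: {x51, x55}
  component: {x53, x54}


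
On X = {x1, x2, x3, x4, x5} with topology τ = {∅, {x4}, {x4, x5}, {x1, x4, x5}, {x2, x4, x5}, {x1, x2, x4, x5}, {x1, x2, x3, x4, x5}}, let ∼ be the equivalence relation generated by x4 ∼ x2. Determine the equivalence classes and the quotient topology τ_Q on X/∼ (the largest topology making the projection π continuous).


X/∼ = {[x1], [x2=x4], [x3], [x5]}; |τ_Q| = 4.

Equivalence classes: [x1], [x2=x4], [x3], [x5].
Quotient map π: X → X/∼ sends x1 ↦ [x1], x2 ↦ [x2=x4], x3 ↦ [x3], x4 ↦ [x2=x4], x5 ↦ [x5].
For each subset V ⊆ X/∼, compute π^{-1}(V) ⊆ X and check whether π^{-1}(V) ∈ τ. V is open in τ_Q iff π^{-1}(V) ∈ τ.
  V = {}: π^{-1}(V) = ∅ ∈ τ ✓.
  V = {[x1]}: π^{-1}(V) = {x1} ∉ τ ✗.
  V = {[x2=x4]}: π^{-1}(V) = {x2, x4} ∉ τ ✗.
  V = {[x1], [x2=x4]}: π^{-1}(V) = {x1, x2, x4} ∉ τ ✗.
  V = {[x3]}: π^{-1}(V) = {x3} ∉ τ ✗.
  V = {[x1], [x3]}: π^{-1}(V) = {x1, x3} ∉ τ ✗.
  V = {[x2=x4], [x3]}: π^{-1}(V) = {x2, x3, x4} ∉ τ ✗.
  V = {[x1], [x2=x4], [x3]}: π^{-1}(V) = {x1, x2, x3, x4} ∉ τ ✗.
  V = {[x5]}: π^{-1}(V) = {x5} ∉ τ ✗.
  V = {[x1], [x5]}: π^{-1}(V) = {x1, x5} ∉ τ ✗.
  V = {[x2=x4], [x5]}: π^{-1}(V) = {x2, x4, x5} ∈ τ ✓.
  V = {[x1], [x2=x4], [x5]}: π^{-1}(V) = {x1, x2, x4, x5} ∈ τ ✓.
  V = {[x3], [x5]}: π^{-1}(V) = {x3, x5} ∉ τ ✗.
  V = {[x1], [x3], [x5]}: π^{-1}(V) = {x1, x3, x5} ∉ τ ✗.
  V = {[x2=x4], [x3], [x5]}: π^{-1}(V) = {x2, x3, x4, x5} ∉ τ ✗.
  V = {[x1], [x2=x4], [x3], [x5]}: π^{-1}(V) = {x1, x2, x3, x4, x5} ∈ τ ✓.
Open sets in the quotient: τ_Q = {{}, {[x2=x4], [x5]}, {[x1], [x2=x4], [x5]}, {[x1], [x2=x4], [x3], [x5]}} (4 elements).


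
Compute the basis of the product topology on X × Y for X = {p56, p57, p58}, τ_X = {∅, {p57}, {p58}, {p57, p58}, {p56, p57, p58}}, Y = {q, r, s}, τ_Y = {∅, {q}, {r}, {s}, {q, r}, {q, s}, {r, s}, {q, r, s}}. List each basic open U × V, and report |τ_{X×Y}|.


Basis B = {∅ × ∅, {p57} × {q}, {p57} × {r}, {p57} × {s}, {p58} × {q}, {p58} × {r}, {p58} × {s}, {p57} × {q, r}, {p57} × {q, s}, {p57, p58} × {q}, {p57} × {r, s}, {p57, p58} × {r}, {p57, p58} × {s}, {p58} × {q, r}, {p58} × {q, s}, {p58} × {r, s}, {p56, p57, p58} × {q}, {p56, p57, p58} × {r}, {p56, p57, p58} × {s}, {p57} × {q, r, s}, {p58} × {q, r, s}, {p57, p58} × {q, r}, {p57, p58} × {q, s}, {p57, p58} × {r, s}, {p56, p57, p58} × {q, r}, {p56, p57, p58} × {q, s}, {p56, p57, p58} × {r, s}, {p57, p58} × {q, r, s}, {p56, p57, p58} × {q, r, s}}; |τ_{X×Y}| = 125.

Enumerate products U × V with U ∈ τ_X, V ∈ τ_Y (deduplicated):
  ∅ × ∅ = {} (∅)
  {p57} × {q} = {(p57,q)}
  {p57} × {r} = {(p57,r)}
  {p57} × {s} = {(p57,s)}
  {p58} × {q} = {(p58,q)}
  {p58} × {r} = {(p58,r)}
  {p58} × {s} = {(p58,s)}
  {p57} × {q, r} = {(p57,q), (p57,r)}
  {p57} × {q, s} = {(p57,q), (p57,s)}
  {p57, p58} × {q} = {(p57,q), (p58,q)}
  {p57} × {r, s} = {(p57,r), (p57,s)}
  {p57, p58} × {r} = {(p57,r), (p58,r)}
  {p57, p58} × {s} = {(p57,s), (p58,s)}
  {p58} × {q, r} = {(p58,q), (p58,r)}
  {p58} × {q, s} = {(p58,q), (p58,s)}
  {p58} × {r, s} = {(p58,r), (p58,s)}
  {p56, p57, p58} × {q} = {(p56,q), (p57,q), (p58,q)}
  {p56, p57, p58} × {r} = {(p56,r), (p57,r), (p58,r)}
  {p56, p57, p58} × {s} = {(p56,s), (p57,s), (p58,s)}
  {p57} × {q, r, s} = {(p57,q), (p57,r), (p57,s)}
  {p58} × {q, r, s} = {(p58,q), (p58,r), (p58,s)}
  {p57, p58} × {q, r} = {(p57,q), (p57,r), (p58,q), (p58,r)}
  {p57, p58} × {q, s} = {(p57,q), (p57,s), (p58,q), (p58,s)}
  {p57, p58} × {r, s} = {(p57,r), (p57,s), (p58,r), (p58,s)}
  {p56, p57, p58} × {q, r} = {(p56,q), (p56,r), (p57,q), (p57,r), (p58,q), (p58,r)}
  {p56, p57, p58} × {q, s} = {(p56,q), (p56,s), (p57,q), (p57,s), (p58,q), (p58,s)}
  {p56, p57, p58} × {r, s} = {(p56,r), (p56,s), (p57,r), (p57,s), (p58,r), (p58,s)}
  {p57, p58} × {q, r, s} = {(p57,q), (p57,r), (p57,s), (p58,q), (p58,r), (p58,s)}
  {p56, p57, p58} × {q, r, s} = {(p56,q), (p56,r), (p56,s), (p57,q), (p57,r), (p57,s), (p58,q), (p58,r), (p58,s)}
These 29 distinct sets form the basis B.
Close under arbitrary unions to get τ_{X×Y}; counting gives |τ_{X×Y}| = 125.


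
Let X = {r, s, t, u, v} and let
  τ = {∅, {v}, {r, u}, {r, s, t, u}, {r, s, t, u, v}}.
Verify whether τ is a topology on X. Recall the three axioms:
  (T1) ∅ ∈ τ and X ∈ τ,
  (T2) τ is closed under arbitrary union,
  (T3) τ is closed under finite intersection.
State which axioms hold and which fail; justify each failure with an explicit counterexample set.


τ is NOT a topology on X.

Axiom (T1): ∅ ∈ τ? Yes; X ∈ τ? Yes.
Axiom (T2/T3): check pairwise unions and intersections of members of τ.
Counterexample for (T2): {v} ∪ {r, u} = {r, u, v} ∉ τ. Therefore τ is NOT a topology.


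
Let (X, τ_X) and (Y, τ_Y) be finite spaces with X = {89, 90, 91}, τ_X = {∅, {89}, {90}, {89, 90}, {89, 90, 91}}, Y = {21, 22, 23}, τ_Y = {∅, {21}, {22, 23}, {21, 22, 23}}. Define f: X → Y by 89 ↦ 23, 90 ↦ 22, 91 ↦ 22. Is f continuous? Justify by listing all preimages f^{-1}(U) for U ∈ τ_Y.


f IS continuous.

Compute f^{-1}(U) for each U ∈ τ_Y:
  U = ∅: f^{-1}(U) = ∅ ∈ τ_X ✓.
  U = {21}: f^{-1}(U) = ∅ ∈ τ_X ✓.
  U = {22, 23}: f^{-1}(U) = {89, 90, 91} ∈ τ_X ✓.
  U = {21, 22, 23}: f^{-1}(U) = {89, 90, 91} ∈ τ_X ✓.
Every preimage lies in τ_X, so f IS continuous.


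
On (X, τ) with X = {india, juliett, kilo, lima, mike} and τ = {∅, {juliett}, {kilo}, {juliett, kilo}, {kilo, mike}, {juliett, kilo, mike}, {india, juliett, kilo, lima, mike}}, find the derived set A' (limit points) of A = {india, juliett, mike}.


A' = {india, lima}

For each x ∈ X, list the open sets U ∈ τ with x ∈ U, then check whether U ∩ (A ∖ {x}) ≠ ∅ for every such U.
  x = india: opens ∋ x are {india, juliett, kilo, lima, mike}; each meets A ∖ {india}, so x IS a limit point.
  x = juliett: open {juliett} ∋ x has {juliett} ∩ (A ∖ {juliett}) = ∅, so x is NOT a limit point.
  x = kilo: open {kilo} ∋ x has {kilo} ∩ (A ∖ {kilo}) = ∅, so x is NOT a limit point.
  x = lima: opens ∋ x are {india, juliett, kilo, lima, mike}; each meets A ∖ {lima}, so x IS a limit point.
  x = mike: open {kilo, mike} ∋ x has {kilo, mike} ∩ (A ∖ {mike}) = ∅, so x is NOT a limit point.
Collecting: A' = {india, lima}.


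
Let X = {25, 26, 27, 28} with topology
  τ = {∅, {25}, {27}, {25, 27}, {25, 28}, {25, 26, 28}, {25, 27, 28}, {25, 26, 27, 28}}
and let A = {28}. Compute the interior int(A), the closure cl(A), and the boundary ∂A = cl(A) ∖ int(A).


int(A) = ∅, cl(A) = {26, 28}, ∂A = {26, 28}.

Closed sets in (X, τ) are complements of opens:
  closed(X, τ) = {∅, {26}, {27}, {26, 27}, {26, 28}, {25, 26, 28}, {26, 27, 28}, {25, 26, 27, 28}}.
int(A) = ⋃ {U ∈ τ : U ⊆ A}. Opens contained in A: ∅.
Taking the union of these: int(A) = ∅.
cl(A) = ⋂ {C closed : A ⊆ C}. Closed sets containing A: {26, 28}, {25, 26, 28}, {26, 27, 28}, {25, 26, 27, 28}.
Intersecting these: cl(A) = {26, 28}.
∂A = cl(A) ∖ int(A) = {26, 28} ∖ ∅ = {26, 28}.


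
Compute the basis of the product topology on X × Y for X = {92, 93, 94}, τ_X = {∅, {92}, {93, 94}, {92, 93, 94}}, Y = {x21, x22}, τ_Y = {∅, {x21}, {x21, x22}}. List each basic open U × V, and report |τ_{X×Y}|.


Basis B = {∅ × ∅, {92} × {x21}, {92} × {x21, x22}, {93, 94} × {x21}, {92, 93, 94} × {x21}, {93, 94} × {x21, x22}, {92, 93, 94} × {x21, x22}}; |τ_{X×Y}| = 9.

Enumerate products U × V with U ∈ τ_X, V ∈ τ_Y (deduplicated):
  ∅ × ∅ = {} (∅)
  {92} × {x21} = {(92,x21)}
  {92} × {x21, x22} = {(92,x21), (92,x22)}
  {93, 94} × {x21} = {(93,x21), (94,x21)}
  {92, 93, 94} × {x21} = {(92,x21), (93,x21), (94,x21)}
  {93, 94} × {x21, x22} = {(93,x21), (93,x22), (94,x21), (94,x22)}
  {92, 93, 94} × {x21, x22} = {(92,x21), (92,x22), (93,x21), (93,x22), (94,x21), (94,x22)}
These 7 distinct sets form the basis B.
Close under arbitrary unions to get τ_{X×Y}; counting gives |τ_{X×Y}| = 9.


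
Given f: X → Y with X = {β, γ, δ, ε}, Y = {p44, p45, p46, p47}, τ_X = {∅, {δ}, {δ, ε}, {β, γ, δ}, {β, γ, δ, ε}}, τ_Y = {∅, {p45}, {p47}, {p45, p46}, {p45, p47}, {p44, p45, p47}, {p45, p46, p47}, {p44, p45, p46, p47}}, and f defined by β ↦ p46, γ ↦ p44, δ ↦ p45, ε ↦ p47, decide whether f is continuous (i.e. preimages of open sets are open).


f is NOT continuous.

Compute f^{-1}(U) for each U ∈ τ_Y:
  U = ∅: f^{-1}(U) = ∅ ∈ τ_X ✓.
  U = {p45}: f^{-1}(U) = {δ} ∈ τ_X ✓.
  U = {p47}: f^{-1}(U) = {ε} ∉ τ_X ✗.
  U = {p45, p46}: f^{-1}(U) = {β, δ} ∉ τ_X ✗.
  U = {p45, p47}: f^{-1}(U) = {δ, ε} ∈ τ_X ✓.
  U = {p44, p45, p47}: f^{-1}(U) = {γ, δ, ε} ∉ τ_X ✗.
  U = {p45, p46, p47}: f^{-1}(U) = {β, δ, ε} ∉ τ_X ✗.
  U = {p44, p45, p46, p47}: f^{-1}(U) = {β, γ, δ, ε} ∈ τ_X ✓.
Found U = {p47} with f^{-1}(U) = {ε} not in τ_X. Therefore f is NOT continuous.


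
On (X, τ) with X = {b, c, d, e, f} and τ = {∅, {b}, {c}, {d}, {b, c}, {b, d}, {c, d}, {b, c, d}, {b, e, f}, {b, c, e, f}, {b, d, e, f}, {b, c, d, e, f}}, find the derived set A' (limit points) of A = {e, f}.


A' = {e, f}

For each x ∈ X, list the open sets U ∈ τ with x ∈ U, then check whether U ∩ (A ∖ {x}) ≠ ∅ for every such U.
  x = b: open {b} ∋ x has {b} ∩ (A ∖ {b}) = ∅, so x is NOT a limit point.
  x = c: open {c} ∋ x has {c} ∩ (A ∖ {c}) = ∅, so x is NOT a limit point.
  x = d: open {d} ∋ x has {d} ∩ (A ∖ {d}) = ∅, so x is NOT a limit point.
  x = e: opens ∋ x are {b, e, f}, {b, c, e, f}, {b, d, e, f}, {b, c, d, e, f}; each meets A ∖ {e}, so x IS a limit point.
  x = f: opens ∋ x are {b, e, f}, {b, c, e, f}, {b, d, e, f}, {b, c, d, e, f}; each meets A ∖ {f}, so x IS a limit point.
Collecting: A' = {e, f}.


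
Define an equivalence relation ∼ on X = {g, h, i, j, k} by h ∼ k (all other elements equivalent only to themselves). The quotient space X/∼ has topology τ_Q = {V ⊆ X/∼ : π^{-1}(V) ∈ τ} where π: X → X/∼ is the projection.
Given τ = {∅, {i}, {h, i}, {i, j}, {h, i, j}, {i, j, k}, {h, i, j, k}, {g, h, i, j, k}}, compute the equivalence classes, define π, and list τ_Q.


X/∼ = {[g], [h=k], [i], [j]}; |τ_Q| = 5.

Equivalence classes: [g], [h=k], [i], [j].
Quotient map π: X → X/∼ sends g ↦ [g], h ↦ [h=k], i ↦ [i], j ↦ [j], k ↦ [h=k].
For each subset V ⊆ X/∼, compute π^{-1}(V) ⊆ X and check whether π^{-1}(V) ∈ τ. V is open in τ_Q iff π^{-1}(V) ∈ τ.
  V = {}: π^{-1}(V) = ∅ ∈ τ ✓.
  V = {[g]}: π^{-1}(V) = {g} ∉ τ ✗.
  V = {[h=k]}: π^{-1}(V) = {h, k} ∉ τ ✗.
  V = {[g], [h=k]}: π^{-1}(V) = {g, h, k} ∉ τ ✗.
  V = {[i]}: π^{-1}(V) = {i} ∈ τ ✓.
  V = {[g], [i]}: π^{-1}(V) = {g, i} ∉ τ ✗.
  V = {[h=k], [i]}: π^{-1}(V) = {h, i, k} ∉ τ ✗.
  V = {[g], [h=k], [i]}: π^{-1}(V) = {g, h, i, k} ∉ τ ✗.
  V = {[j]}: π^{-1}(V) = {j} ∉ τ ✗.
  V = {[g], [j]}: π^{-1}(V) = {g, j} ∉ τ ✗.
  V = {[h=k], [j]}: π^{-1}(V) = {h, j, k} ∉ τ ✗.
  V = {[g], [h=k], [j]}: π^{-1}(V) = {g, h, j, k} ∉ τ ✗.
  V = {[i], [j]}: π^{-1}(V) = {i, j} ∈ τ ✓.
  V = {[g], [i], [j]}: π^{-1}(V) = {g, i, j} ∉ τ ✗.
  V = {[h=k], [i], [j]}: π^{-1}(V) = {h, i, j, k} ∈ τ ✓.
  V = {[g], [h=k], [i], [j]}: π^{-1}(V) = {g, h, i, j, k} ∈ τ ✓.
Open sets in the quotient: τ_Q = {{}, {[i]}, {[i], [j]}, {[h=k], [i], [j]}, {[g], [h=k], [i], [j]}} (5 elements).


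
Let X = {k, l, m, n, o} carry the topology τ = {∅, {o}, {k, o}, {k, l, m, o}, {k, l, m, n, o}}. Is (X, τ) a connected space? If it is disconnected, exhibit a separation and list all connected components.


(X, τ) is connected.

Find clopen sets (U ∈ τ with X ∖ U ∈ τ):
  U = ∅, X ∖ U = {k, l, m, n, o} — both open, so U is clopen.
  U = {k, l, m, n, o}, X ∖ U = ∅ — both open, so U is clopen.
Only trivial clopens (∅ and X) exist, so (X, τ) is connected.
Compute connected components by grouping points that agree on all clopens:
  component: {k, l, m, n, o}


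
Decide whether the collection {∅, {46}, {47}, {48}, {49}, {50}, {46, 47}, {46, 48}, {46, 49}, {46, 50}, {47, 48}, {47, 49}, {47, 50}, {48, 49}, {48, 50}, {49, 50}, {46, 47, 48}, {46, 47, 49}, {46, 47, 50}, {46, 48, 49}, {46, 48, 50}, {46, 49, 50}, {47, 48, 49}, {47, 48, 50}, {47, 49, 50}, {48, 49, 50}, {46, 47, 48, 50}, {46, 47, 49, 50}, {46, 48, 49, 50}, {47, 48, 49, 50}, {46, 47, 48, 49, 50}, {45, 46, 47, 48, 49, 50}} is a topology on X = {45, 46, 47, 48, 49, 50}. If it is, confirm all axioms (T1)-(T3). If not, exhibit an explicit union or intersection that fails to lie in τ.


τ is NOT a topology on X.

Axiom (T1): ∅ ∈ τ? Yes; X ∈ τ? Yes.
Axiom (T2/T3): check pairwise unions and intersections of members of τ.
Counterexample for (T2): {46} ∪ {47, 48, 49} = {46, 47, 48, 49} ∉ τ. Therefore τ is NOT a topology.


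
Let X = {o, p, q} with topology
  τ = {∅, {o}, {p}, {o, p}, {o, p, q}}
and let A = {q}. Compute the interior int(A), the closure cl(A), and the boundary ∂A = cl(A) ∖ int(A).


int(A) = ∅, cl(A) = {q}, ∂A = {q}.

Closed sets in (X, τ) are complements of opens:
  closed(X, τ) = {∅, {q}, {o, q}, {p, q}, {o, p, q}}.
int(A) = ⋃ {U ∈ τ : U ⊆ A}. Opens contained in A: ∅.
Taking the union of these: int(A) = ∅.
cl(A) = ⋂ {C closed : A ⊆ C}. Closed sets containing A: {q}, {o, q}, {p, q}, {o, p, q}.
Intersecting these: cl(A) = {q}.
∂A = cl(A) ∖ int(A) = {q} ∖ ∅ = {q}.


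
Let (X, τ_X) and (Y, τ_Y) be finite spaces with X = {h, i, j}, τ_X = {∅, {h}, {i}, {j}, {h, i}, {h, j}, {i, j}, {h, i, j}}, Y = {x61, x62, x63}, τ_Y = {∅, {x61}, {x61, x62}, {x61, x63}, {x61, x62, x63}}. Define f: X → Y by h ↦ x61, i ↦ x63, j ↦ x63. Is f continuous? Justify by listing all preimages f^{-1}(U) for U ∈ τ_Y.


f IS continuous.

Compute f^{-1}(U) for each U ∈ τ_Y:
  U = ∅: f^{-1}(U) = ∅ ∈ τ_X ✓.
  U = {x61}: f^{-1}(U) = {h} ∈ τ_X ✓.
  U = {x61, x62}: f^{-1}(U) = {h} ∈ τ_X ✓.
  U = {x61, x63}: f^{-1}(U) = {h, i, j} ∈ τ_X ✓.
  U = {x61, x62, x63}: f^{-1}(U) = {h, i, j} ∈ τ_X ✓.
Every preimage lies in τ_X, so f IS continuous.


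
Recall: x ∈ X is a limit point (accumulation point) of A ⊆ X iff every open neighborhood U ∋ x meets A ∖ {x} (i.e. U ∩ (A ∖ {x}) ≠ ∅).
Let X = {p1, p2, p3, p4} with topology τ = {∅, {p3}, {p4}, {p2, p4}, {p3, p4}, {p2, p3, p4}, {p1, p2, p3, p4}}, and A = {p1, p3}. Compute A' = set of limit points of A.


A' = {p1}

For each x ∈ X, list the open sets U ∈ τ with x ∈ U, then check whether U ∩ (A ∖ {x}) ≠ ∅ for every such U.
  x = p1: opens ∋ x are {p1, p2, p3, p4}; each meets A ∖ {p1}, so x IS a limit point.
  x = p2: open {p2, p4} ∋ x has {p2, p4} ∩ (A ∖ {p2}) = ∅, so x is NOT a limit point.
  x = p3: open {p3} ∋ x has {p3} ∩ (A ∖ {p3}) = ∅, so x is NOT a limit point.
  x = p4: open {p4} ∋ x has {p4} ∩ (A ∖ {p4}) = ∅, so x is NOT a limit point.
Collecting: A' = {p1}.


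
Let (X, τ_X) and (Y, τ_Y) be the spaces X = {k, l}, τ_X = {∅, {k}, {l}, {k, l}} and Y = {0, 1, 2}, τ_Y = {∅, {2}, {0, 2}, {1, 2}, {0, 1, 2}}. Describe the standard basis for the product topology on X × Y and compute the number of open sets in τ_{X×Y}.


Basis B = {∅ × ∅, {k} × {2}, {l} × {2}, {k} × {0, 2}, {k} × {1, 2}, {k, l} × {2}, {l} × {0, 2}, {l} × {1, 2}, {k} × {0, 1, 2}, {l} × {0, 1, 2}, {k, l} × {0, 2}, {k, l} × {1, 2}, {k, l} × {0, 1, 2}}; |τ_{X×Y}| = 25.

Enumerate products U × V with U ∈ τ_X, V ∈ τ_Y (deduplicated):
  ∅ × ∅ = {} (∅)
  {k} × {2} = {(k,2)}
  {l} × {2} = {(l,2)}
  {k} × {0, 2} = {(k,0), (k,2)}
  {k} × {1, 2} = {(k,1), (k,2)}
  {k, l} × {2} = {(k,2), (l,2)}
  {l} × {0, 2} = {(l,0), (l,2)}
  {l} × {1, 2} = {(l,1), (l,2)}
  {k} × {0, 1, 2} = {(k,0), (k,1), (k,2)}
  {l} × {0, 1, 2} = {(l,0), (l,1), (l,2)}
  {k, l} × {0, 2} = {(k,0), (k,2), (l,0), (l,2)}
  {k, l} × {1, 2} = {(k,1), (k,2), (l,1), (l,2)}
  {k, l} × {0, 1, 2} = {(k,0), (k,1), (k,2), (l,0), (l,1), (l,2)}
These 13 distinct sets form the basis B.
Close under arbitrary unions to get τ_{X×Y}; counting gives |τ_{X×Y}| = 25.


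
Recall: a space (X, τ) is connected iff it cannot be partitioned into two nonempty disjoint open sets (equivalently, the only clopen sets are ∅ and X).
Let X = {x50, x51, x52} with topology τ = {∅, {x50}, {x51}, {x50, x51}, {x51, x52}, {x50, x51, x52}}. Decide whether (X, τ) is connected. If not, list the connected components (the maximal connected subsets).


(X, τ) is disconnected; components = [{x50}, {x51, x52}].

Find clopen sets (U ∈ τ with X ∖ U ∈ τ):
  U = ∅, X ∖ U = {x50, x51, x52} — both open, so U is clopen.
  U = {x50}, X ∖ U = {x51, x52} — both open, so U is clopen.
  U = {x51, x52}, X ∖ U = {x50} — both open, so U is clopen.
  U = {x50, x51, x52}, X ∖ U = ∅ — both open, so U is clopen.
Nontrivial clopen(s) exist: e.g. {x51, x52}. So (X, τ) is disconnected.
Compute connected components by grouping points that agree on all clopens:
  component: {x50}
  component: {x51, x52}


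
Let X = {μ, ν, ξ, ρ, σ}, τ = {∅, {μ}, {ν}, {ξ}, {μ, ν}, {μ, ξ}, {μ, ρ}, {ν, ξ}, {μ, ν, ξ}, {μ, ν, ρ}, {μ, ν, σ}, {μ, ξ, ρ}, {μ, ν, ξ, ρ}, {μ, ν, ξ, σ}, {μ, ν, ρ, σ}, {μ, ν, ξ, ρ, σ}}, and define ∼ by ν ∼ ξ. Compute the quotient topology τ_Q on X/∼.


X/∼ = {[μ], [ν=ξ], [ρ], [σ]}; |τ_Q| = 8.

Equivalence classes: [μ], [ν=ξ], [ρ], [σ].
Quotient map π: X → X/∼ sends μ ↦ [μ], ν ↦ [ν=ξ], ξ ↦ [ν=ξ], ρ ↦ [ρ], σ ↦ [σ].
For each subset V ⊆ X/∼, compute π^{-1}(V) ⊆ X and check whether π^{-1}(V) ∈ τ. V is open in τ_Q iff π^{-1}(V) ∈ τ.
  V = {}: π^{-1}(V) = ∅ ∈ τ ✓.
  V = {[μ]}: π^{-1}(V) = {μ} ∈ τ ✓.
  V = {[ν=ξ]}: π^{-1}(V) = {ν, ξ} ∈ τ ✓.
  V = {[μ], [ν=ξ]}: π^{-1}(V) = {μ, ν, ξ} ∈ τ ✓.
  V = {[ρ]}: π^{-1}(V) = {ρ} ∉ τ ✗.
  V = {[μ], [ρ]}: π^{-1}(V) = {μ, ρ} ∈ τ ✓.
  V = {[ν=ξ], [ρ]}: π^{-1}(V) = {ν, ξ, ρ} ∉ τ ✗.
  V = {[μ], [ν=ξ], [ρ]}: π^{-1}(V) = {μ, ν, ξ, ρ} ∈ τ ✓.
  V = {[σ]}: π^{-1}(V) = {σ} ∉ τ ✗.
  V = {[μ], [σ]}: π^{-1}(V) = {μ, σ} ∉ τ ✗.
  V = {[ν=ξ], [σ]}: π^{-1}(V) = {ν, ξ, σ} ∉ τ ✗.
  V = {[μ], [ν=ξ], [σ]}: π^{-1}(V) = {μ, ν, ξ, σ} ∈ τ ✓.
  V = {[ρ], [σ]}: π^{-1}(V) = {ρ, σ} ∉ τ ✗.
  V = {[μ], [ρ], [σ]}: π^{-1}(V) = {μ, ρ, σ} ∉ τ ✗.
  V = {[ν=ξ], [ρ], [σ]}: π^{-1}(V) = {ν, ξ, ρ, σ} ∉ τ ✗.
  V = {[μ], [ν=ξ], [ρ], [σ]}: π^{-1}(V) = {μ, ν, ξ, ρ, σ} ∈ τ ✓.
Open sets in the quotient: τ_Q = {{}, {[μ]}, {[ν=ξ]}, {[μ], [ν=ξ]}, {[μ], [ρ]}, {[μ], [ν=ξ], [ρ]}, {[μ], [ν=ξ], [σ]}, {[μ], [ν=ξ], [ρ], [σ]}} (8 elements).
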